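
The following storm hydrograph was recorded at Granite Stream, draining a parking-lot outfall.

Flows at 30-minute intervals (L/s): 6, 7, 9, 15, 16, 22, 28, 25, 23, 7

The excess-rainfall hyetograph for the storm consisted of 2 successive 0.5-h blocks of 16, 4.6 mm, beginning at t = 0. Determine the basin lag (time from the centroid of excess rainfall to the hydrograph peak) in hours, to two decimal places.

Centroid of excess rainfall: t_c = Σ P_i·t̄_i / ΣP_i = 0.3617 h (block centres at 0.25, 0.75 h).
Hydrograph peak occurs at t = 3 h, so basin lag t_L = 3 − 0.3617 = 2.64 h.

t_L ≈ 2.64 h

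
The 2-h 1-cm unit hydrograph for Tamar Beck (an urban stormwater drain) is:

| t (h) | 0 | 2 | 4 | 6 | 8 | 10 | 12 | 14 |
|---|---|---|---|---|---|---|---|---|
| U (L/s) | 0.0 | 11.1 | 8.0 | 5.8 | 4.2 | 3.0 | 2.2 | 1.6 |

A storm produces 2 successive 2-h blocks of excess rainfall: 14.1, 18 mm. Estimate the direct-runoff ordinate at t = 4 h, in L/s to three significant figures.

Q ≈ 31.3 L/s

By discrete convolution, Q_j = Σ (P_i / 10 mm) · U_{j−i}.
At t = 4 h (j=2): Q = (14.1/10)·8.0 + (18/10)·11.1 = 31.3 L/s.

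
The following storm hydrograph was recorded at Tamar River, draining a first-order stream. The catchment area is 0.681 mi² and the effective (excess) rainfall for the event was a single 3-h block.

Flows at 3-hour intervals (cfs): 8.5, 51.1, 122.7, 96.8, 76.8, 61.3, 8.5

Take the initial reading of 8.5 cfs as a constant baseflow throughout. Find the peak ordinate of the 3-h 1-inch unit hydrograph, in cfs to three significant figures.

Direct runoff: 0.0, 42.6, 114.2, 88.3, 68.3, 52.8, 0.0 cfs; ΣQ_DR = 366.2 cfs, peak = 114.2 cfs.
Runoff depth d = ΣQ_DR·Δt / A = 366.2 × 10800 / (0.681 mi²) = 2.500 in.
The 1-inch UH is the DRH scaled by (1 in)/d, so U_p = 114.2 × 1/2.500 = 45.7 cfs.

U_p ≈ 45.7 cfs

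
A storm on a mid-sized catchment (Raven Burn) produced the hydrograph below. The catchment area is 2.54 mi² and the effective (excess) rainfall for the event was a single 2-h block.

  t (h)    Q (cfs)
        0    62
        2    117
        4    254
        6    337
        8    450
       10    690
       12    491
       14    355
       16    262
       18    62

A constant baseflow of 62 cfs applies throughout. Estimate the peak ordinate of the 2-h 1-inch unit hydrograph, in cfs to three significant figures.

U_p ≈ 209 cfs

Direct runoff: 0.0, 55.0, 192.0, 275.0, 388.0, 628.0, 429.0, 293.0, 200.0, 0.0 cfs; ΣQ_DR = 2460 cfs, peak = 628.0 cfs.
Runoff depth d = ΣQ_DR·Δt / A = 2460 × 7200 / (2.54 mi²) = 3.002 in.
The 1-inch UH is the DRH scaled by (1 in)/d, so U_p = 628.0 × 1/3.002 = 209 cfs.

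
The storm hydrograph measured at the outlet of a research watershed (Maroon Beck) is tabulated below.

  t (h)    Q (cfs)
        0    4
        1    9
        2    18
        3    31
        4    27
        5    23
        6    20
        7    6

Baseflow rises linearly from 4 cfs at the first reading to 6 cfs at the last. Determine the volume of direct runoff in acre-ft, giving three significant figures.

Direct-runoff ordinates (Q − Q_b): 0.00, 4.71, 13.43, 26.14, 21.86, 17.57, 14.29, 0.00 cfs.
ΣQ_DR = 98.00 cfs.
With Δt = 1 h = 3600 s, V = ΣQ_DR · Δt = 98.00 × 3600 = 3.53 × 10^5 ft³ = 8.10 acre-ft.

V ≈ 8.10 acre-ft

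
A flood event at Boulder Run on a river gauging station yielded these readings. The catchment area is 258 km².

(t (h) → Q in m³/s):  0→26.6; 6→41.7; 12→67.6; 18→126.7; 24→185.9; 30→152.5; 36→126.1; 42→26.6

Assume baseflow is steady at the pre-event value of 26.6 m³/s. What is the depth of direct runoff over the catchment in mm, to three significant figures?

Direct runoff: 0.0, 15.1, 41.0, 100.1, 159.3, 125.9, 99.5, 0.0 m³/s; ΣQ_DR = 540.9 m³/s.
V = ΣQ_DR · Δt = 540.9 × 21600 s = 1.168 × 10^7 m³.
Over A = 258 km², depth = V / A = 45.3 mm.

d ≈ 45.3 mm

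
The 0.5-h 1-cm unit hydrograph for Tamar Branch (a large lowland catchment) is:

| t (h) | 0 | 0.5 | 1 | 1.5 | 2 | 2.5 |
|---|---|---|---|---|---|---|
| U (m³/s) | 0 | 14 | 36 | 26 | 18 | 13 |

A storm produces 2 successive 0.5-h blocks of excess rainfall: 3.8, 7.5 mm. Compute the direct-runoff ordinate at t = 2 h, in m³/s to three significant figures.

Q ≈ 26.3 m³/s

By discrete convolution, Q_j = Σ (P_i / 10 mm) · U_{j−i}.
At t = 2 h (j=4): Q = (3.8/10)·18 + (7.5/10)·26 = 26.3 m³/s.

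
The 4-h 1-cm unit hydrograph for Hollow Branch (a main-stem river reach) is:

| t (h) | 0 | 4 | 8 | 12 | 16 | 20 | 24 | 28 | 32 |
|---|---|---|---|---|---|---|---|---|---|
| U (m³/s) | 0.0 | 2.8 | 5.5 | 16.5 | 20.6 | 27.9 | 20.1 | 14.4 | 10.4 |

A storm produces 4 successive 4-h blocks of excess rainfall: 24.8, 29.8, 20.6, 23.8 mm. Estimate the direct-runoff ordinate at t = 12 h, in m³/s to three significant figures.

By discrete convolution, Q_j = Σ (P_i / 10 mm) · U_{j−i}.
At t = 12 h (j=3): Q = (24.8/10)·16.5 + (29.8/10)·5.5 + (20.6/10)·2.8 + (23.8/10)·0.0 = 63.1 m³/s.

Q ≈ 63.1 m³/s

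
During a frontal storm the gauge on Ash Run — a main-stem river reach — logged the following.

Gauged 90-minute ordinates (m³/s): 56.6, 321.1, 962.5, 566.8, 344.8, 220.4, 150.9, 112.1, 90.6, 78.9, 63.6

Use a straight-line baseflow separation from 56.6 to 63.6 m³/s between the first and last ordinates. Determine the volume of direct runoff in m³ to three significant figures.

V ≈ 1.25 × 10^7 m³

Direct-runoff ordinates (Q − Q_b): 0.00, 263.80, 904.50, 508.10, 285.40, 160.30, 90.10, 50.60, 28.40, 16.00, 0.00 m³/s.
ΣQ_DR = 2307 m³/s.
With Δt = 1.5 h = 5400 s, V = ΣQ_DR · Δt = 2307 × 5400 = 1.25 × 10^7 m³.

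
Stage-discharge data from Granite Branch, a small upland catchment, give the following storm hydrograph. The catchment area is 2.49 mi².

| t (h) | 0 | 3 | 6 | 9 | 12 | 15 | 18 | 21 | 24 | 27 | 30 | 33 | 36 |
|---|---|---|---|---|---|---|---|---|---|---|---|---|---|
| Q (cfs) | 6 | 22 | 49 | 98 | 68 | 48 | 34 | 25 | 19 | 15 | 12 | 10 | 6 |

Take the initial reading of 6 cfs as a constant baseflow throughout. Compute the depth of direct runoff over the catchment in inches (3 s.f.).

d ≈ 0.624 in

Direct runoff: 0.0, 16.0, 43.0, 92.0, 62.0, 42.0, 28.0, 19.0, 13.0, 9.0, 6.0, 4.0, 0.0 cfs; ΣQ_DR = 334.0 cfs.
V = ΣQ_DR · Δt = 334.0 × 10800 s = 3.607 × 10^6 ft³.
Over A = 2.49 mi², depth = V / A = 0.624 in.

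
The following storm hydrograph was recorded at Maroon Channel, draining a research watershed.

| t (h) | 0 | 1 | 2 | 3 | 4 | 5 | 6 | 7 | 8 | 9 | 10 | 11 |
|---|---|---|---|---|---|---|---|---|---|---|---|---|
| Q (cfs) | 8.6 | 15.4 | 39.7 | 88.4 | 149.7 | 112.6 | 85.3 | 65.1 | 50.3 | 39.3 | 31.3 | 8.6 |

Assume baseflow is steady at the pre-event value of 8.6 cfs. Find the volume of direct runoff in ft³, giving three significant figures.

Direct-runoff ordinates (Q − Q_b): 0.0, 6.8, 31.1, 79.8, 141.1, 104.0, 76.7, 56.5, 41.7, 30.7, 22.7, 0.0 cfs.
ΣQ_DR = 591.1 cfs.
With Δt = 1 h = 3600 s, V = ΣQ_DR · Δt = 591.1 × 3600 = 2.13 × 10^6 ft³.

V ≈ 2.13 × 10^6 ft³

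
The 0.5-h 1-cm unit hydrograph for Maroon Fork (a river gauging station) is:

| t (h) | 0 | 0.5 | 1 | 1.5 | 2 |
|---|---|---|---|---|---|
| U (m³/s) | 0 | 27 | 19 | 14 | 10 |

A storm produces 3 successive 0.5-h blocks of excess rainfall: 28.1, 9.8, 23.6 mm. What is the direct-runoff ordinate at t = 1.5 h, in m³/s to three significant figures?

By discrete convolution, Q_j = Σ (P_i / 10 mm) · U_{j−i}.
At t = 1.5 h (j=3): Q = (28.1/10)·14 + (9.8/10)·19 + (23.6/10)·27 = 122 m³/s.

Q ≈ 122 m³/s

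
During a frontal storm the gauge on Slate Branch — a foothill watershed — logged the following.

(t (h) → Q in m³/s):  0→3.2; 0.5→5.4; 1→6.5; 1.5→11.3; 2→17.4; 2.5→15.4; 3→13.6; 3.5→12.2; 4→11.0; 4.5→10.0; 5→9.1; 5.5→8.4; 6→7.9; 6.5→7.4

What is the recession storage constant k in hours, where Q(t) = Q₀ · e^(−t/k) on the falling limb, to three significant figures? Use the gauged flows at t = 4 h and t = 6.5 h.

k ≈ 6.31 h

On the falling limb, Q drops from 11.0 to 7.4 m³/s between t = 4 h and t = 6.5 h (Δt = 2.5 h).
k = −Δt / ln(Q₂/Q₁) = −2.5 / ln(7.4/11.0) = 6.31 h.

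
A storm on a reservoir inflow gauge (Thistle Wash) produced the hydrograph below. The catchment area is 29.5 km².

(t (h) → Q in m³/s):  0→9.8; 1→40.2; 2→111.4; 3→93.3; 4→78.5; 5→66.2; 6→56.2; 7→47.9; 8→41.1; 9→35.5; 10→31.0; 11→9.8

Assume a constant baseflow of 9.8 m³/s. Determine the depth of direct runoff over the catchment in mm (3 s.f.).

d ≈ 61.4 mm

Direct runoff: 0.0, 30.4, 101.6, 83.5, 68.7, 56.4, 46.4, 38.1, 31.3, 25.7, 21.2, 0.0 m³/s; ΣQ_DR = 503.3 m³/s.
V = ΣQ_DR · Δt = 503.3 × 3600 s = 1.812 × 10^6 m³.
Over A = 29.5 km², depth = V / A = 61.4 mm.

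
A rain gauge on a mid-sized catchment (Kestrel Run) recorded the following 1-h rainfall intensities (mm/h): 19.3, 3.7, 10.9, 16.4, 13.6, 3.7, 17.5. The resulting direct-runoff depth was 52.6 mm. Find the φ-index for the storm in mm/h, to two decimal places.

φ ≈ 5.02 mm/h

Only the 5 blocks with intensity above φ contribute runoff: 19.3, 10.9, 16.4, 13.6, 17.5 mm/h.
Σ(I−φ)·Δt = d  ⇒  (19.3+10.9+16.4+13.6+17.5 − 5φ)·1 = 52.6
φ = (77.70 − 52.6/1) / 5 = 5.02 mm/h.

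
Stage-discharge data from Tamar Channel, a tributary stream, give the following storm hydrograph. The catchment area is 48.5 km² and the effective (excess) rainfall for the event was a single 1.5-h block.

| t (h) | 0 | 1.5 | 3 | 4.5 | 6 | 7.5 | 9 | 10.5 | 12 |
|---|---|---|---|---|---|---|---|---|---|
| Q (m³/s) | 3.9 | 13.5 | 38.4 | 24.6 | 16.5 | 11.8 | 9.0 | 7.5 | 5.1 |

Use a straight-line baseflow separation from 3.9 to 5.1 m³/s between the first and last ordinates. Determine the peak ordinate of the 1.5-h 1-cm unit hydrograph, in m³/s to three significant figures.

Direct runoff: 0.00, 9.45, 34.20, 20.25, 12.00, 7.15, 4.20, 2.55, 0.00 m³/s; ΣQ_DR = 89.80 m³/s, peak = 34.20 m³/s.
Runoff depth d = ΣQ_DR·Δt / A = 89.80 × 5400 / (48.5 km²) = 9.998 mm.
The 1-cm UH is the DRH scaled by (10 mm)/d, so U_p = 34.20 × 10/9.998 = 34.2 m³/s.

U_p ≈ 34.2 m³/s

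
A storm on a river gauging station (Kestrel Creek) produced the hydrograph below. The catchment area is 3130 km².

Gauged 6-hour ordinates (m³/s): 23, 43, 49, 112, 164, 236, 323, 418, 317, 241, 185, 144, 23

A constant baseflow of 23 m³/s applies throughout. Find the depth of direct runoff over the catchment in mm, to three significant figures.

d ≈ 13.7 mm

Direct runoff: 0.0, 20.0, 26.0, 89.0, 141.0, 213.0, 300.0, 395.0, 294.0, 218.0, 162.0, 121.0, 0.0 m³/s; ΣQ_DR = 1979 m³/s.
V = ΣQ_DR · Δt = 1979 × 21600 s = 4.275 × 10^7 m³.
Over A = 3130 km², depth = V / A = 13.7 mm.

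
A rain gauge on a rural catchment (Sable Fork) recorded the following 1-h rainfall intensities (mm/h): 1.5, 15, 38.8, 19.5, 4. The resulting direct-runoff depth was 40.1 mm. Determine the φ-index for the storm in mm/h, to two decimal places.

φ ≈ 11.07 mm/h

Only the 3 blocks with intensity above φ contribute runoff: 15, 38.8, 19.5 mm/h.
Σ(I−φ)·Δt = d  ⇒  (15+38.8+19.5 − 3φ)·1 = 40.1
φ = (73.30 − 40.1/1) / 3 = 11.07 mm/h.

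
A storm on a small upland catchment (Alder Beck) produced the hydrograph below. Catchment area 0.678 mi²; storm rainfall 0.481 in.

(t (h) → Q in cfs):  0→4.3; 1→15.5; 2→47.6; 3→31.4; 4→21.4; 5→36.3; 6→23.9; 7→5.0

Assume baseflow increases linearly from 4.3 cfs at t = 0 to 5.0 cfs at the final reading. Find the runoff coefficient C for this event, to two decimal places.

C ≈ 0.70

ΣQ_DR = 148.2 cfs; V = ΣQ_DR·Δt = 5.335 × 10^5 ft³.
Runoff depth d = V / A = 0.3387 in.
C = d / P = 0.3387 / 0.481 = 0.70.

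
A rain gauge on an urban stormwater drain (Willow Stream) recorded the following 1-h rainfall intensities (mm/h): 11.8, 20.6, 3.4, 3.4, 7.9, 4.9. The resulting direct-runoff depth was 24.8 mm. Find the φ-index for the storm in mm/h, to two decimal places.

φ ≈ 5.17 mm/h

Only the 3 blocks with intensity above φ contribute runoff: 11.8, 20.6, 7.9 mm/h.
Σ(I−φ)·Δt = d  ⇒  (11.8+20.6+7.9 − 3φ)·1 = 24.8
φ = (40.30 − 24.8/1) / 3 = 5.17 mm/h.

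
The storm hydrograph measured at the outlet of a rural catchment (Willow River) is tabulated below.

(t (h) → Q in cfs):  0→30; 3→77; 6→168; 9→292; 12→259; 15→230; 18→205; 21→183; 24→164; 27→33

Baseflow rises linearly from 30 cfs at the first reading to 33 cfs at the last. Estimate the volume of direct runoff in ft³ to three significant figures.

V ≈ 1.43 × 10^7 ft³

Direct-runoff ordinates (Q − Q_b): 0.00, 46.67, 137.33, 261.00, 227.67, 198.33, 173.00, 150.67, 131.33, 0.00 cfs.
ΣQ_DR = 1326 cfs.
With Δt = 3 h = 10800 s, V = ΣQ_DR · Δt = 1326 × 10800 = 1.43 × 10^7 ft³.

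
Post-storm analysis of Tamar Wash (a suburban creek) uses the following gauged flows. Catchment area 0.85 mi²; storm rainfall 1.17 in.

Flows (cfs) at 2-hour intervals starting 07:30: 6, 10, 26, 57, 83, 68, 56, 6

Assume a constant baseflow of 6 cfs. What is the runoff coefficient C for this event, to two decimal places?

C ≈ 0.82

ΣQ_DR = 264.0 cfs; V = ΣQ_DR·Δt = 1.901 × 10^6 ft³.
Runoff depth d = V / A = 0.9626 in.
C = d / P = 0.9626 / 1.17 = 0.82.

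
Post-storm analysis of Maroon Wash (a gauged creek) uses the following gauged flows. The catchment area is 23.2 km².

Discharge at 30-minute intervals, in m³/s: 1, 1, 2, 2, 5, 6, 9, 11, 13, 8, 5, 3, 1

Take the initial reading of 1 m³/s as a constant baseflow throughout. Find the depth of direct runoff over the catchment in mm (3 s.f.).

Direct runoff: 0.0, 0.0, 1.0, 1.0, 4.0, 5.0, 8.0, 10.0, 12.0, 7.0, 4.0, 2.0, 0.0 m³/s; ΣQ_DR = 54.00 m³/s.
V = ΣQ_DR · Δt = 54.00 × 1800 s = 97200 m³.
Over A = 23.2 km², depth = V / A = 4.19 mm.

d ≈ 4.19 mm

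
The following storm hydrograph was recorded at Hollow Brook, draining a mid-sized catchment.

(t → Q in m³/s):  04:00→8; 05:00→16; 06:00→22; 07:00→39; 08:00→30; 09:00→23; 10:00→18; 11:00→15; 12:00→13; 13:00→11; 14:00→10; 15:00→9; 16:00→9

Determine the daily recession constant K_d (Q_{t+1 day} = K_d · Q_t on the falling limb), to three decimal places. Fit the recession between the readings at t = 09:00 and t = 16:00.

K_d ≈ 0.040

Between t = 09:00 and t = 16:00 the flow falls from 23 to 9 m³/s over 7×1 h = 7 h.
Per-interval ratio K = (9/23)^(1/7) = 0.8746; K_d = K^(24/1) = 0.040.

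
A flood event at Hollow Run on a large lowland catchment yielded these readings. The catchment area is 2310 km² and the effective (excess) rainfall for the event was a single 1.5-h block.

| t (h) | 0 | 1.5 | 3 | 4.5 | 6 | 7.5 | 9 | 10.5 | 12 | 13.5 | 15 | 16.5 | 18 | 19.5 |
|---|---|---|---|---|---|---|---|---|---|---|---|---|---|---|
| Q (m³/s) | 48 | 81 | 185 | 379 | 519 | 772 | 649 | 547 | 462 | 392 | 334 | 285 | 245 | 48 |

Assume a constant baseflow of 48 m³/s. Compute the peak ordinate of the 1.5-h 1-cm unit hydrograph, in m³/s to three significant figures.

U_p ≈ 725 m³/s

Direct runoff: 0.0, 33.0, 137.0, 331.0, 471.0, 724.0, 601.0, 499.0, 414.0, 344.0, 286.0, 237.0, 197.0, 0.0 m³/s; ΣQ_DR = 4274 m³/s, peak = 724.0 m³/s.
Runoff depth d = ΣQ_DR·Δt / A = 4274 × 5400 / (2310 km²) = 9.991 mm.
The 1-cm UH is the DRH scaled by (10 mm)/d, so U_p = 724.0 × 10/9.991 = 725 m³/s.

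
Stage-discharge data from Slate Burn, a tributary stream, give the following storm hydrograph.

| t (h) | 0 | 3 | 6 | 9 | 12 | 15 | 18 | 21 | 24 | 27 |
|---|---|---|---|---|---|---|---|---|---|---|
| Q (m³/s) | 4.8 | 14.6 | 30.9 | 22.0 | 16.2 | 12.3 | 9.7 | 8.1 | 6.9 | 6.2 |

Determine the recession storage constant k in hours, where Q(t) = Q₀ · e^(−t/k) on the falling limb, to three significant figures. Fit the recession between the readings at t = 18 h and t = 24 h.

On the falling limb, Q drops from 9.7 to 6.9 m³/s between t = 18 h and t = 24 h (Δt = 6 h).
k = −Δt / ln(Q₂/Q₁) = −6 / ln(6.9/9.7) = 17.6 h.

k ≈ 17.6 h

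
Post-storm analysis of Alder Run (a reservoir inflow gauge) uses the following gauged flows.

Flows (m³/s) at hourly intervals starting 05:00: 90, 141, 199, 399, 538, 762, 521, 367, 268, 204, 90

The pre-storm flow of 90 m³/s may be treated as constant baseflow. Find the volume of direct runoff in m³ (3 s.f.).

V ≈ 9.32 × 10^6 m³

Direct-runoff ordinates (Q − Q_b): 0.0, 51.0, 109.0, 309.0, 448.0, 672.0, 431.0, 277.0, 178.0, 114.0, 0.0 m³/s.
ΣQ_DR = 2589 m³/s.
With Δt = 1 h = 3600 s, V = ΣQ_DR · Δt = 2589 × 3600 = 9.32 × 10^6 m³.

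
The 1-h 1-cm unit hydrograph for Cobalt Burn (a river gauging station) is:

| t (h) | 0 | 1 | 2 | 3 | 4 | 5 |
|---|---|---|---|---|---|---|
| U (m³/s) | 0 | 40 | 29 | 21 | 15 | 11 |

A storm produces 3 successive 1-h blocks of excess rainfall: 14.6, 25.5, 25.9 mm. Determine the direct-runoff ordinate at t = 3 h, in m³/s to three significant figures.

By discrete convolution, Q_j = Σ (P_i / 10 mm) · U_{j−i}.
At t = 3 h (j=3): Q = (14.6/10)·21 + (25.5/10)·29 + (25.9/10)·40 = 208 m³/s.

Q ≈ 208 m³/s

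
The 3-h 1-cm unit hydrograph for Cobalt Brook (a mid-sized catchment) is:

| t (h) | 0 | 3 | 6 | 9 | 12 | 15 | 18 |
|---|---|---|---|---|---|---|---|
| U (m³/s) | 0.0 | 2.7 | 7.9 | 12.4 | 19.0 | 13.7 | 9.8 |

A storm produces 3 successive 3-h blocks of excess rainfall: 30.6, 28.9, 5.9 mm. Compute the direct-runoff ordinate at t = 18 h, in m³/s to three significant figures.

By discrete convolution, Q_j = Σ (P_i / 10 mm) · U_{j−i}.
At t = 18 h (j=6): Q = (30.6/10)·9.8 + (28.9/10)·13.7 + (5.9/10)·19.0 = 80.8 m³/s.

Q ≈ 80.8 m³/s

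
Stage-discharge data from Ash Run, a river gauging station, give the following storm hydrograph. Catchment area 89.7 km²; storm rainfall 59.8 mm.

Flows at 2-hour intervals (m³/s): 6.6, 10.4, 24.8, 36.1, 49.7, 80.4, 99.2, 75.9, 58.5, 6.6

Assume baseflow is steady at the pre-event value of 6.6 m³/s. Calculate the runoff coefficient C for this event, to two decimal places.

C ≈ 0.51

ΣQ_DR = 382.2 m³/s; V = ΣQ_DR·Δt = 2.752 × 10^6 m³.
Runoff depth d = V / A = 30.68 mm.
C = d / P = 30.68 / 59.8 = 0.51.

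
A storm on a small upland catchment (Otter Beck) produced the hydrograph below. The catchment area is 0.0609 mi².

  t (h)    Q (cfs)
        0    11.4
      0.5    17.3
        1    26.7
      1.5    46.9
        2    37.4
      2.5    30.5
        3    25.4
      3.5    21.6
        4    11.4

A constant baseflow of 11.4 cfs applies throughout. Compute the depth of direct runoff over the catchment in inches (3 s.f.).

d ≈ 1.60 in

Direct runoff: 0.0, 5.9, 15.3, 35.5, 26.0, 19.1, 14.0, 10.2, 0.0 cfs; ΣQ_DR = 126.0 cfs.
V = ΣQ_DR · Δt = 126.0 × 1800 s = 2.268 × 10^5 ft³.
Over A = 0.0609 mi², depth = V / A = 1.60 in.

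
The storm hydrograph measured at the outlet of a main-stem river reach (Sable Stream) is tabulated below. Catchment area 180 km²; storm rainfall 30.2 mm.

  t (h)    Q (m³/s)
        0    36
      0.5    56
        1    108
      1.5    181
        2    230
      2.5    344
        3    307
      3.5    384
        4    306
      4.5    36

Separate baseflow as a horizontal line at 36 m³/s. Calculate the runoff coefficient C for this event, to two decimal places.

C ≈ 0.54

ΣQ_DR = 1628 m³/s; V = ΣQ_DR·Δt = 2.930 × 10^6 m³.
Runoff depth d = V / A = 16.28 mm.
C = d / P = 16.28 / 30.2 = 0.54.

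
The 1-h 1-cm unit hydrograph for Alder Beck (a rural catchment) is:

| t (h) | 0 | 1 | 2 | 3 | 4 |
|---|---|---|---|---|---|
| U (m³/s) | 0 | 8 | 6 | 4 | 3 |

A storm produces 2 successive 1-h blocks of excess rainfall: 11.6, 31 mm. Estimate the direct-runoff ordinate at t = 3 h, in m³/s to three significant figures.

By discrete convolution, Q_j = Σ (P_i / 10 mm) · U_{j−i}.
At t = 3 h (j=3): Q = (11.6/10)·4 + (31/10)·6 = 23.2 m³/s.

Q ≈ 23.2 m³/s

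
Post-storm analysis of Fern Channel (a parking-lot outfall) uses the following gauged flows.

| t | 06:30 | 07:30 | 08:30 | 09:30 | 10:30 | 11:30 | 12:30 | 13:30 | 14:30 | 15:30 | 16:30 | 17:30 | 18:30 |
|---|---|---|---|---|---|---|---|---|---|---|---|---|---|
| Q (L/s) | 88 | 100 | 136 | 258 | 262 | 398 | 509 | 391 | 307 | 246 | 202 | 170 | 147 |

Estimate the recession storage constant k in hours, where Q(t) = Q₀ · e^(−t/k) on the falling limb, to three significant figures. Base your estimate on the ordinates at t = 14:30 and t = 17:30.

On the falling limb, Q drops from 307 to 170 L/s between t = 14:30 and t = 17:30 (Δt = 3 h).
k = −Δt / ln(Q₂/Q₁) = −3 / ln(170/307) = 5.08 h.

k ≈ 5.08 h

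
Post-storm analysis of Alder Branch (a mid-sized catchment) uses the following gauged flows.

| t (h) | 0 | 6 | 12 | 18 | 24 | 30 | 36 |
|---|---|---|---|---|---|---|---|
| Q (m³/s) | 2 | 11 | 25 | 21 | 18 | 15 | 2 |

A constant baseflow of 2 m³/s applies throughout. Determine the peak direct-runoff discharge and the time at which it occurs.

Q_p = 23.0 m³/s at t = 12 h

Subtracting baseflow gives direct-runoff ordinates: 0.0, 9.0, 23.0, 19.0, 16.0, 13.0, 0.0 m³/s.
The maximum is 23.0 m³/s, occurring at the reading for t = 12 h.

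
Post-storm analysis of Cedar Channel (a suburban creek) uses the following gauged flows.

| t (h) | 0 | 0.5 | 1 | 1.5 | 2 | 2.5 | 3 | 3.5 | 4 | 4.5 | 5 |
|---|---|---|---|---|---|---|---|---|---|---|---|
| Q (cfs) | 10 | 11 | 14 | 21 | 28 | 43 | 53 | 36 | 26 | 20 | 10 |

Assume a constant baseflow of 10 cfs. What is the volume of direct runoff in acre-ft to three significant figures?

V ≈ 6.69 acre-ft

Direct-runoff ordinates (Q − Q_b): 0.0, 1.0, 4.0, 11.0, 18.0, 33.0, 43.0, 26.0, 16.0, 10.0, 0.0 cfs.
ΣQ_DR = 162.0 cfs.
With Δt = 0.5 h = 1800 s, V = ΣQ_DR · Δt = 162.0 × 1800 = 2.92 × 10^5 ft³ = 6.69 acre-ft.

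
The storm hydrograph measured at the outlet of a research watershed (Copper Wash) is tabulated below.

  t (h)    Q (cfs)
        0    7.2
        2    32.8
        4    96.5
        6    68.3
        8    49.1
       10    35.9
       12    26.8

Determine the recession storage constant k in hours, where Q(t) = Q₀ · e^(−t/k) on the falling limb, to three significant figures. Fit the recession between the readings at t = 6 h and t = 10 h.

On the falling limb, Q drops from 68.3 to 35.9 cfs between t = 6 h and t = 10 h (Δt = 4 h).
k = −Δt / ln(Q₂/Q₁) = −4 / ln(35.9/68.3) = 6.22 h.

k ≈ 6.22 h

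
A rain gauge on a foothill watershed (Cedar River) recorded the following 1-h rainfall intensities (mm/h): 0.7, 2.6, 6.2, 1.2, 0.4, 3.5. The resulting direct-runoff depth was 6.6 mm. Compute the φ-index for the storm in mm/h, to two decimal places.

Only the 3 blocks with intensity above φ contribute runoff: 2.6, 6.2, 3.5 mm/h.
Σ(I−φ)·Δt = d  ⇒  (2.6+6.2+3.5 − 3φ)·1 = 6.6
φ = (12.30 − 6.6/1) / 3 = 1.90 mm/h.

φ ≈ 1.90 mm/h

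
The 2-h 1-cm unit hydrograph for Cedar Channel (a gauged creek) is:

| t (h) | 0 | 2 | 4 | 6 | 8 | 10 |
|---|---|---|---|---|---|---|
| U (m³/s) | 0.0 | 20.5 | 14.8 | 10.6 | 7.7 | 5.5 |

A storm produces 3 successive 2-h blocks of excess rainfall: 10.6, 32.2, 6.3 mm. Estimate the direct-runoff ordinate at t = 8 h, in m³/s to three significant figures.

By discrete convolution, Q_j = Σ (P_i / 10 mm) · U_{j−i}.
At t = 8 h (j=4): Q = (10.6/10)·7.7 + (32.2/10)·10.6 + (6.3/10)·14.8 = 51.6 m³/s.

Q ≈ 51.6 m³/s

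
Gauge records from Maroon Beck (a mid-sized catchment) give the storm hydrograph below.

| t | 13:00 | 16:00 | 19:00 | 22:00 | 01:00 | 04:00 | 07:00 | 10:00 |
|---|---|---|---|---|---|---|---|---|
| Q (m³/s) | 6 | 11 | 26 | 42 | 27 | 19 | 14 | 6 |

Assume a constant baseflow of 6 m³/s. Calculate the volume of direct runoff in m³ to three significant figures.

V ≈ 1.11 × 10^6 m³

Direct-runoff ordinates (Q − Q_b): 0.0, 5.0, 20.0, 36.0, 21.0, 13.0, 8.0, 0.0 m³/s.
ΣQ_DR = 103.0 m³/s.
With Δt = 3 h = 10800 s, V = ΣQ_DR · Δt = 103.0 × 10800 = 1.11 × 10^6 m³.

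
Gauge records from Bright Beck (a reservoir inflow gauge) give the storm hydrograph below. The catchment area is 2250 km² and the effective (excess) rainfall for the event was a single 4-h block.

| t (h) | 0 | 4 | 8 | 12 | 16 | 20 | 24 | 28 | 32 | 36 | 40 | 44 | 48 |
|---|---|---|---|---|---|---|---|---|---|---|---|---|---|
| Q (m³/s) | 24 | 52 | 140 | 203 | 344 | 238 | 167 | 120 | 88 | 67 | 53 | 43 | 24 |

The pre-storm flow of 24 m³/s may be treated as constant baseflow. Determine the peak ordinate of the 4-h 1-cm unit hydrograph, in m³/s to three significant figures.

Direct runoff: 0.0, 28.0, 116.0, 179.0, 320.0, 214.0, 143.0, 96.0, 64.0, 43.0, 29.0, 19.0, 0.0 m³/s; ΣQ_DR = 1251 m³/s, peak = 320.0 m³/s.
Runoff depth d = ΣQ_DR·Δt / A = 1251 × 14400 / (2250 km²) = 8.006 mm.
The 1-cm UH is the DRH scaled by (10 mm)/d, so U_p = 320.0 × 10/8.006 = 400 m³/s.

U_p ≈ 400 m³/s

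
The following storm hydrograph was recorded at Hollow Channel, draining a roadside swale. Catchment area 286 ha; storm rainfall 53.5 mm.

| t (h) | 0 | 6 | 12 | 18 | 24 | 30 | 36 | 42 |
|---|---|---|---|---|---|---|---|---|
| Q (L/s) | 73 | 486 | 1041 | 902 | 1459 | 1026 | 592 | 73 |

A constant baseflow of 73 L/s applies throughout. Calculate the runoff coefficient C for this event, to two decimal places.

C ≈ 0.72

ΣQ_DR = 5068 L/s; V = ΣQ_DR·Δt = 1.095 × 10^8 L.
Runoff depth d = V / A = 38.28 mm.
C = d / P = 38.28 / 53.5 = 0.72.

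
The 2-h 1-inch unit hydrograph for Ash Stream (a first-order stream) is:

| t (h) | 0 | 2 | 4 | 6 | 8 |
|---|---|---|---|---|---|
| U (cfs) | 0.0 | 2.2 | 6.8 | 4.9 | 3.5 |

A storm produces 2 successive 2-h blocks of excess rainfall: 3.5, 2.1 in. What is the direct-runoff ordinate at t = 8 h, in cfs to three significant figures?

Q ≈ 22.5 cfs

By discrete convolution, Q_j = Σ (P_i / 1 in) · U_{j−i}.
At t = 8 h (j=4): Q = (3.5/1)·3.5 + (2.1/1)·4.9 = 22.5 cfs.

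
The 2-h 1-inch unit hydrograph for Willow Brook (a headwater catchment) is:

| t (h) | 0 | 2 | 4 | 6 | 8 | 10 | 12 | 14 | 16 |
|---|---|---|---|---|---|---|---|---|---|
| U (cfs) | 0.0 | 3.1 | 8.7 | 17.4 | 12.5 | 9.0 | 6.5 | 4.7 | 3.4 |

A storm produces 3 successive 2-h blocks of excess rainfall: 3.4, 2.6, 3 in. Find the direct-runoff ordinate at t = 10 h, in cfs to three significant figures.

By discrete convolution, Q_j = Σ (P_i / 1 in) · U_{j−i}.
At t = 10 h (j=5): Q = (3.4/1)·9.0 + (2.6/1)·12.5 + (3/1)·17.4 = 115 cfs.

Q ≈ 115 cfs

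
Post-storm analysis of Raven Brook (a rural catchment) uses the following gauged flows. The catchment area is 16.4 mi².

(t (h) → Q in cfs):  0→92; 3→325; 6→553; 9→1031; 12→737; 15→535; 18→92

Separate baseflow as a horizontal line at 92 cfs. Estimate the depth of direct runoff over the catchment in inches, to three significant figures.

d ≈ 0.771 in

Direct runoff: 0.0, 233.0, 461.0, 939.0, 645.0, 443.0, 0.0 cfs; ΣQ_DR = 2721 cfs.
V = ΣQ_DR · Δt = 2721 × 10800 s = 2.939 × 10^7 ft³.
Over A = 16.4 mi², depth = V / A = 0.771 in.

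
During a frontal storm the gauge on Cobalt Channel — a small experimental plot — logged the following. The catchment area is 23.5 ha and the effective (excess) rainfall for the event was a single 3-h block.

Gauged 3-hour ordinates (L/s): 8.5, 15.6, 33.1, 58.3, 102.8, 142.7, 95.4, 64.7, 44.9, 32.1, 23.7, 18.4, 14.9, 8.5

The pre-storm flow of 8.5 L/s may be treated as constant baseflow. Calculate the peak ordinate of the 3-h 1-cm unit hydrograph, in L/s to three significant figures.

U_p ≈ 53.6 L/s

Direct runoff: 0.0, 7.1, 24.6, 49.8, 94.3, 134.2, 86.9, 56.2, 36.4, 23.6, 15.2, 9.9, 6.4, 0.0 L/s; ΣQ_DR = 544.6 L/s, peak = 134.2 L/s.
Runoff depth d = ΣQ_DR·Δt / A = 544.6 × 10800 / (23.5 ha) = 25.03 mm.
The 1-cm UH is the DRH scaled by (10 mm)/d, so U_p = 134.2 × 10/25.03 = 53.6 L/s.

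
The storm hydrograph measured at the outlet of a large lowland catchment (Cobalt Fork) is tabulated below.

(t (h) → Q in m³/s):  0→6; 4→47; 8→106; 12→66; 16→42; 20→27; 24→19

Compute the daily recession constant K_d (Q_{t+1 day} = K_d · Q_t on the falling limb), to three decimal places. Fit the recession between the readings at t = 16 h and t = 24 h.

Between t = 16 h and t = 24 h the flow falls from 42 to 19 m³/s over 2×4 h = 8 h.
Per-interval ratio K = (19/42)^(1/2) = 0.6726; K_d = K^(24/4) = 0.093.

K_d ≈ 0.093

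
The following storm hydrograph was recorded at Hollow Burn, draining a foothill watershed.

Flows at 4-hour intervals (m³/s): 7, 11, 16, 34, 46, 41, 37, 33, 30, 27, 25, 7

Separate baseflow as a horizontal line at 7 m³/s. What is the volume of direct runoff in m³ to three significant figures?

V ≈ 3.31 × 10^6 m³

Direct-runoff ordinates (Q − Q_b): 0.0, 4.0, 9.0, 27.0, 39.0, 34.0, 30.0, 26.0, 23.0, 20.0, 18.0, 0.0 m³/s.
ΣQ_DR = 230.0 m³/s.
With Δt = 4 h = 14400 s, V = ΣQ_DR · Δt = 230.0 × 14400 = 3.31 × 10^6 m³.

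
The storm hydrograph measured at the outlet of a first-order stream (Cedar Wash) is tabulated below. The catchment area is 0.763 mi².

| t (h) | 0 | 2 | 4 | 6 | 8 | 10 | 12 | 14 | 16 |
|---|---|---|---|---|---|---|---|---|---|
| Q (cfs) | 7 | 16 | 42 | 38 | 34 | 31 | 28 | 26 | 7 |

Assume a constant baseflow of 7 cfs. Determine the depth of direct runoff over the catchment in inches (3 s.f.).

d ≈ 0.674 in

Direct runoff: 0.0, 9.0, 35.0, 31.0, 27.0, 24.0, 21.0, 19.0, 0.0 cfs; ΣQ_DR = 166.0 cfs.
V = ΣQ_DR · Δt = 166.0 × 7200 s = 1.195 × 10^6 ft³.
Over A = 0.763 mi², depth = V / A = 0.674 in.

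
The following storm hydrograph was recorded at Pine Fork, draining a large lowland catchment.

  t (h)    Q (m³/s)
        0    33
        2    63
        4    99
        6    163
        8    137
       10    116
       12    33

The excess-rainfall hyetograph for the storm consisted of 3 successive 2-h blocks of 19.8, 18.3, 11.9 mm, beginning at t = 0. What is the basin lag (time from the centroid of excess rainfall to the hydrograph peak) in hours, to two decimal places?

t_L ≈ 3.32 h

Centroid of excess rainfall: t_c = Σ P_i·t̄_i / ΣP_i = 2.6840 h (block centres at 1, 3, 5 h).
Hydrograph peak occurs at t = 6 h, so basin lag t_L = 6 − 2.6840 = 3.32 h.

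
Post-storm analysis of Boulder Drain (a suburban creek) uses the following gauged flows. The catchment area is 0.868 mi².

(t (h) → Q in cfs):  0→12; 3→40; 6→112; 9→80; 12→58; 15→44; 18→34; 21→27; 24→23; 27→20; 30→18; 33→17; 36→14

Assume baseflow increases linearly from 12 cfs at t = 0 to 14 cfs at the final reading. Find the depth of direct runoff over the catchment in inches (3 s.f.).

Direct runoff: 0.00, 27.83, 99.67, 67.50, 45.33, 31.17, 21.00, 13.83, 9.67, 6.50, 4.33, 3.17, 0.00 cfs; ΣQ_DR = 330.0 cfs.
V = ΣQ_DR · Δt = 330.0 × 10800 s = 3.564 × 10^6 ft³.
Over A = 0.868 mi², depth = V / A = 1.77 in.

d ≈ 1.77 in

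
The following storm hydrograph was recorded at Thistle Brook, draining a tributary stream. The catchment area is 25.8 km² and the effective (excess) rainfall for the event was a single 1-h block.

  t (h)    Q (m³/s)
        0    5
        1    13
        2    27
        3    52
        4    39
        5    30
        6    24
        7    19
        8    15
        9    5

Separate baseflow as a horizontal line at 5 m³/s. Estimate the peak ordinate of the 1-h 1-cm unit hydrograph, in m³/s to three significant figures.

U_p ≈ 18.8 m³/s

Direct runoff: 0.0, 8.0, 22.0, 47.0, 34.0, 25.0, 19.0, 14.0, 10.0, 0.0 m³/s; ΣQ_DR = 179.0 m³/s, peak = 47.0 m³/s.
Runoff depth d = ΣQ_DR·Δt / A = 179.0 × 3600 / (25.8 km²) = 24.98 mm.
The 1-cm UH is the DRH scaled by (10 mm)/d, so U_p = 47.0 × 10/24.98 = 18.8 m³/s.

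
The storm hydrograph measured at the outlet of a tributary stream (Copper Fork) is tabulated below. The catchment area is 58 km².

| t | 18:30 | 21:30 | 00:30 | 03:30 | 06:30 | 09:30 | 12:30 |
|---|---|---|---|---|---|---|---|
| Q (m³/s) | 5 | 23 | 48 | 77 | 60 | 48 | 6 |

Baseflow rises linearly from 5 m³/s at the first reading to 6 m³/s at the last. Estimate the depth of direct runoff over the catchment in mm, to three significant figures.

Direct runoff: 0.00, 17.83, 42.67, 71.50, 54.33, 42.17, 0.00 m³/s; ΣQ_DR = 228.5 m³/s.
V = ΣQ_DR · Δt = 228.5 × 10800 s = 2.468 × 10^6 m³.
Over A = 58 km², depth = V / A = 42.5 mm.

d ≈ 42.5 mm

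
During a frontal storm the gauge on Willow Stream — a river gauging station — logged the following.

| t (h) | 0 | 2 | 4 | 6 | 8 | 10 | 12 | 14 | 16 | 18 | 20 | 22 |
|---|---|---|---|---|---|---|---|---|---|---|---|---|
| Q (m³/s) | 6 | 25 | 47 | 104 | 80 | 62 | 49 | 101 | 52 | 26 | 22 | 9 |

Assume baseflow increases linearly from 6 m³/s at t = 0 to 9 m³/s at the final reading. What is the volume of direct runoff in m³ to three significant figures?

Direct-runoff ordinates (Q − Q_b): 0.00, 18.73, 40.45, 97.18, 72.91, 54.64, 41.36, 93.09, 43.82, 17.55, 13.27, 0.00 m³/s.
ΣQ_DR = 493.0 m³/s.
With Δt = 2 h = 7200 s, V = ΣQ_DR · Δt = 493.0 × 7200 = 3.55 × 10^6 m³.

V ≈ 3.55 × 10^6 m³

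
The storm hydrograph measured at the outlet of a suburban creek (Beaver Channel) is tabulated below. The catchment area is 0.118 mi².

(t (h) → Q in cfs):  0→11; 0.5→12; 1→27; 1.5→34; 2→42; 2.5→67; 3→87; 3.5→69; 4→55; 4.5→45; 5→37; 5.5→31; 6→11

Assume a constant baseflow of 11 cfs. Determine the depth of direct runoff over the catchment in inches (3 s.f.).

d ≈ 2.53 in

Direct runoff: 0.0, 1.0, 16.0, 23.0, 31.0, 56.0, 76.0, 58.0, 44.0, 34.0, 26.0, 20.0, 0.0 cfs; ΣQ_DR = 385.0 cfs.
V = ΣQ_DR · Δt = 385.0 × 1800 s = 6.930 × 10^5 ft³.
Over A = 0.118 mi², depth = V / A = 2.53 in.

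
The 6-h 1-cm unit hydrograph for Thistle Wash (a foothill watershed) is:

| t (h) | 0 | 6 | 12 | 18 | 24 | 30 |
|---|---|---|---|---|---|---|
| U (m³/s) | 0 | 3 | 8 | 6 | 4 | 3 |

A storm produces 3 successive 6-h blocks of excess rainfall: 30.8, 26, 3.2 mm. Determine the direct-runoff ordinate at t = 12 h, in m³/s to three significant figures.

By discrete convolution, Q_j = Σ (P_i / 10 mm) · U_{j−i}.
At t = 12 h (j=2): Q = (30.8/10)·8 + (26/10)·3 + (3.2/10)·0 = 32.4 m³/s.

Q ≈ 32.4 m³/s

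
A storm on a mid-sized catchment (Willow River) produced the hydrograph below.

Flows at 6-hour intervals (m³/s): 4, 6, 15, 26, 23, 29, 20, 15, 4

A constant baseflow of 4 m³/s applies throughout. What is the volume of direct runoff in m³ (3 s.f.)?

Direct-runoff ordinates (Q − Q_b): 0.0, 2.0, 11.0, 22.0, 19.0, 25.0, 16.0, 11.0, 0.0 m³/s.
ΣQ_DR = 106.0 m³/s.
With Δt = 6 h = 21600 s, V = ΣQ_DR · Δt = 106.0 × 21600 = 2.29 × 10^6 m³.

V ≈ 2.29 × 10^6 m³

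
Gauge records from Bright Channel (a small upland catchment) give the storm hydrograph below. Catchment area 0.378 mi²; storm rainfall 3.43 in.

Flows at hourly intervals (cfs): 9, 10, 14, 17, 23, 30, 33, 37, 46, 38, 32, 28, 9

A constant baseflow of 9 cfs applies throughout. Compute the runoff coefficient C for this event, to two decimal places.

ΣQ_DR = 209.0 cfs; V = ΣQ_DR·Δt = 7.524 × 10^5 ft³.
Runoff depth d = V / A = 0.8568 in.
C = d / P = 0.8568 / 3.43 = 0.25.

C ≈ 0.25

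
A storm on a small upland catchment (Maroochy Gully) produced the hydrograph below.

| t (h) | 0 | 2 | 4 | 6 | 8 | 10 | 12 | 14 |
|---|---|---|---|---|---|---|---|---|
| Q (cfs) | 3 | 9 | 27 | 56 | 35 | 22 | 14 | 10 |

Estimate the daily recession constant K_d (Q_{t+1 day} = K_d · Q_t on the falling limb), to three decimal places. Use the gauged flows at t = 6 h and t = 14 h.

K_d ≈ 0.006

Between t = 6 h and t = 14 h the flow falls from 56 to 10 cfs over 4×2 h = 8 h.
Per-interval ratio K = (10/56)^(1/4) = 0.6501; K_d = K^(24/2) = 0.006.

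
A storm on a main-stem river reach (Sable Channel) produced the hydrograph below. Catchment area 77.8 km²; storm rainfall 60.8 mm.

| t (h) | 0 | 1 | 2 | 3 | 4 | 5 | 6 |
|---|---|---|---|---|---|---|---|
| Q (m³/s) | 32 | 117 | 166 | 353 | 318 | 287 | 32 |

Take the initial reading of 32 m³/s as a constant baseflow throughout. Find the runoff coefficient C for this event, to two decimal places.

C ≈ 0.82

ΣQ_DR = 1081 m³/s; V = ΣQ_DR·Δt = 3.892 × 10^6 m³.
Runoff depth d = V / A = 50.02 mm.
C = d / P = 50.02 / 60.8 = 0.82.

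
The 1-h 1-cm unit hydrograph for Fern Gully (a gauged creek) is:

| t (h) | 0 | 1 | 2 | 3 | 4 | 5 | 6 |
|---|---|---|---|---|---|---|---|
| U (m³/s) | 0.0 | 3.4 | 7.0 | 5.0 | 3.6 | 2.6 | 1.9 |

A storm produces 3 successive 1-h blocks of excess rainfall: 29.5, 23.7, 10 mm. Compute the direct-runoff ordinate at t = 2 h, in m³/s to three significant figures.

By discrete convolution, Q_j = Σ (P_i / 10 mm) · U_{j−i}.
At t = 2 h (j=2): Q = (29.5/10)·7.0 + (23.7/10)·3.4 + (10/10)·0.0 = 28.7 m³/s.

Q ≈ 28.7 m³/s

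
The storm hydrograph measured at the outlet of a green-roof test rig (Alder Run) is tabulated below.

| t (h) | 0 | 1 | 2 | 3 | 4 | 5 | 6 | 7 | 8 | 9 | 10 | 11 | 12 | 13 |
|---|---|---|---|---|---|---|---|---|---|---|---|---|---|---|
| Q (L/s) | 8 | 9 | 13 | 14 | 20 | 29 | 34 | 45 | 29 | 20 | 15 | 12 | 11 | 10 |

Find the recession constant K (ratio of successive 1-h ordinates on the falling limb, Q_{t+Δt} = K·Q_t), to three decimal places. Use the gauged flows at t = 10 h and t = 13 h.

K ≈ 0.874

Using the recession-limb readings at t = 10 h and t = 13 h: Q falls from 15 to 10 L/s over 3 intervals.
K = (Q₂/Q₁)^(1/3) = (10/15)^(1/3) = 0.874.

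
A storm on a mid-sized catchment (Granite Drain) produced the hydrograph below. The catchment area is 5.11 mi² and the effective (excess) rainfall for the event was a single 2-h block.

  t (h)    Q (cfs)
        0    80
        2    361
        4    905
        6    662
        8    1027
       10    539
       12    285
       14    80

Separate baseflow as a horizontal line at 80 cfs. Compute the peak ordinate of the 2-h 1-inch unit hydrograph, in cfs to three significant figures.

U_p ≈ 473 cfs

Direct runoff: 0.0, 281.0, 825.0, 582.0, 947.0, 459.0, 205.0, 0.0 cfs; ΣQ_DR = 3299 cfs, peak = 947.0 cfs.
Runoff depth d = ΣQ_DR·Δt / A = 3299 × 7200 / (5.11 mi²) = 2.001 in.
The 1-inch UH is the DRH scaled by (1 in)/d, so U_p = 947.0 × 1/2.001 = 473 cfs.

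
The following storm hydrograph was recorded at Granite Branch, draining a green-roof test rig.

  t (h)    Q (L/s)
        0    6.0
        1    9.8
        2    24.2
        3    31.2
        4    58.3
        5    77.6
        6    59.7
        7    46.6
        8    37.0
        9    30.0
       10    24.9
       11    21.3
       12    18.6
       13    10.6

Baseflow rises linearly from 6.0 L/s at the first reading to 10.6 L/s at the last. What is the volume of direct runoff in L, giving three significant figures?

V ≈ 1.22 × 10^6 L

Direct-runoff ordinates (Q − Q_b): 0.00, 3.45, 17.49, 24.14, 50.88, 69.83, 51.58, 38.12, 28.17, 20.82, 15.36, 11.41, 8.35, 0.00 L/s.
ΣQ_DR = 339.6 L/s.
With Δt = 1 h = 3600 s, V = ΣQ_DR · Δt = 339.6 × 3600 = 1.22 × 10^6 L.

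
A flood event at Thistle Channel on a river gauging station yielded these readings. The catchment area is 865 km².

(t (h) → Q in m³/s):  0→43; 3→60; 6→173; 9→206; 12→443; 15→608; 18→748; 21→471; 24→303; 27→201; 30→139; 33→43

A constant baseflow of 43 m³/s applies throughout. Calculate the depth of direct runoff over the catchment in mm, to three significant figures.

Direct runoff: 0.0, 17.0, 130.0, 163.0, 400.0, 565.0, 705.0, 428.0, 260.0, 158.0, 96.0, 0.0 m³/s; ΣQ_DR = 2922 m³/s.
V = ΣQ_DR · Δt = 2922 × 10800 s = 3.156 × 10^7 m³.
Over A = 865 km², depth = V / A = 36.5 mm.

d ≈ 36.5 mm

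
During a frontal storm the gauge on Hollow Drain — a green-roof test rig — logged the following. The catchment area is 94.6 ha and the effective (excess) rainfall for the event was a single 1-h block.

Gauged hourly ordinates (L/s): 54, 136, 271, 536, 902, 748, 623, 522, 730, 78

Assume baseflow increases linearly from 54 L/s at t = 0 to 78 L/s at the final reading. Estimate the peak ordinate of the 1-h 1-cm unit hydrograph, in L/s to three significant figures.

U_p ≈ 558 L/s

Direct runoff: 0.00, 79.33, 211.67, 474.00, 837.33, 680.67, 553.00, 449.33, 654.67, 0.00 L/s; ΣQ_DR = 3940 L/s, peak = 837.33 L/s.
Runoff depth d = ΣQ_DR·Δt / A = 3940 × 3600 / (94.6 ha) = 14.99 mm.
The 1-cm UH is the DRH scaled by (10 mm)/d, so U_p = 837.33 × 10/14.99 = 558 L/s.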